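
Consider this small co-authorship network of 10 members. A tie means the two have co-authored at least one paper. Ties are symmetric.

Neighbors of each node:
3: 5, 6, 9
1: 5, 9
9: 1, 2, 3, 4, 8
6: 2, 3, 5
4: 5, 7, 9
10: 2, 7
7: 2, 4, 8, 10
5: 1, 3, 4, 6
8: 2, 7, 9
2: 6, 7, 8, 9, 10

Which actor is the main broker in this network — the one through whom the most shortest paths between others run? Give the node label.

Unnormalized betweenness of each node: 1:8/15, 2:521/60, 3:31/30, 4:52/15, 5:79/20, 6:29/10, 7:16/5, 8:47/60, 9:189/20, 10:0.
9 has the largest value, 189/20, making it the main broker — the node through which the most shortest paths run.

9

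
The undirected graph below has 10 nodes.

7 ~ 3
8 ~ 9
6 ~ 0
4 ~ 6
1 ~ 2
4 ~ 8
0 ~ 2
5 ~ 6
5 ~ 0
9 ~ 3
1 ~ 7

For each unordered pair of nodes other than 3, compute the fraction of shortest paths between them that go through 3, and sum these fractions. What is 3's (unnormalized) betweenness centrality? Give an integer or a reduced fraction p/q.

6

Pairs whose geodesics pass through 3 — 2–9: 1; 4–7: 1; 8–7: 1; 8–1: 1; 9–7: 1; 9–1: 1.
All other pairs contribute 0.
Summing the contributions gives betweenness(3) = 6.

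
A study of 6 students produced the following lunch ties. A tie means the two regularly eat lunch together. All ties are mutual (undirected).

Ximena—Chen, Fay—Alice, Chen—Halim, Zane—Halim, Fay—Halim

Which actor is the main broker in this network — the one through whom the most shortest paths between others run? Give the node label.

Unnormalized betweenness of each node: Alice:0, Chen:4, Fay:4, Halim:8, Ximena:0, Zane:0.
Halim has the largest value, 8, making it the main broker — the node through which the most shortest paths run.

Halim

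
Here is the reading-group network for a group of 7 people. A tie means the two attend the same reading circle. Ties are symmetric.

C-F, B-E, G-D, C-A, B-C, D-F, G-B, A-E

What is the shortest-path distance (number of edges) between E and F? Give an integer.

3

One shortest route is E – B – C – F, which uses 3 edges, and at distance 2 from E we only reach {C, G}, which does not include F. So d(E,F) = 3.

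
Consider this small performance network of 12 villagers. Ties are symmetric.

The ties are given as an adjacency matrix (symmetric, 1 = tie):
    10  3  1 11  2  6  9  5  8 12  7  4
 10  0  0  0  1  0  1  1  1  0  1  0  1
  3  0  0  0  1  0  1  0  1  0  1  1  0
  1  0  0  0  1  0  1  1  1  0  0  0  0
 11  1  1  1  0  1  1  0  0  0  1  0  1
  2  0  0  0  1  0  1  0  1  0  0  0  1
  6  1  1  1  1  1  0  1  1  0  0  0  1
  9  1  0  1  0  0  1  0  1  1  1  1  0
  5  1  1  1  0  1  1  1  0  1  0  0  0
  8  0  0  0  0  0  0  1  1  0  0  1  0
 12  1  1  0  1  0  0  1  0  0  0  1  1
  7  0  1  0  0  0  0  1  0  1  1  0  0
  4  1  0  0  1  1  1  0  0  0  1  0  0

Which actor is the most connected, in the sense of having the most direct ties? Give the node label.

Degrees — 1:4, 2:4, 3:5, 4:5, 5:7, 6:8, 7:4, 8:3, 9:7, 10:6, 11:7, 12:6.
The maximum is 8, attained only by 6.

6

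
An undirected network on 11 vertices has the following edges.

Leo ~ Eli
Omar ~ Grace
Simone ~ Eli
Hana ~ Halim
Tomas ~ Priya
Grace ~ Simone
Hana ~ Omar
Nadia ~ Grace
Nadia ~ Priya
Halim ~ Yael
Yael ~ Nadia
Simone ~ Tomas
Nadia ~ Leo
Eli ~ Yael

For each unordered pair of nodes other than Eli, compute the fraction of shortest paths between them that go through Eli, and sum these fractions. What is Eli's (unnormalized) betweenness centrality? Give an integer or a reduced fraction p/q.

35/6

Pairs whose geodesics pass through Eli — Hana–Leo: 1/3; Halim–Leo: 1/2; Halim–Tomas: 1/2; Halim–Simone: 1; Yael–Leo: 1/2; Yael–Tomas: 1/2; Yael–Simone: 1; Leo–Tomas: 1/2; Leo–Simone: 1.
All other pairs contribute 0.
Summing the contributions gives betweenness(Eli) = 35/6.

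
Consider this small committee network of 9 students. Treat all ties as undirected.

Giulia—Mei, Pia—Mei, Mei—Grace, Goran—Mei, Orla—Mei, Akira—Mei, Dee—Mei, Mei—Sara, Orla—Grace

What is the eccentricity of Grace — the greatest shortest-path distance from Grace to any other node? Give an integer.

2

Distances from Grace: Akira:2, Dee:2, Giulia:2, Goran:2, Mei:1, Orla:1, Pia:2, Sara:2.
The largest is 2 (to Akira, Sara, Dee, Goran, Giulia, and Pia), so the eccentricity of Grace is 2.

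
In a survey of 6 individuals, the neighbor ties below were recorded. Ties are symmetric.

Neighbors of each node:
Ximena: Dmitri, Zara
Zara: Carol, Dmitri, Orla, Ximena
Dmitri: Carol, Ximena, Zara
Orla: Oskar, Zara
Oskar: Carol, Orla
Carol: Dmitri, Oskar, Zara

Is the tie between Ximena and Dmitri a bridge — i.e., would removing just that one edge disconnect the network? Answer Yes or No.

Even without that edge, Ximena still reaches Dmitri via Ximena – Zara – Dmitri, so the network stays connected. Not a bridge.

No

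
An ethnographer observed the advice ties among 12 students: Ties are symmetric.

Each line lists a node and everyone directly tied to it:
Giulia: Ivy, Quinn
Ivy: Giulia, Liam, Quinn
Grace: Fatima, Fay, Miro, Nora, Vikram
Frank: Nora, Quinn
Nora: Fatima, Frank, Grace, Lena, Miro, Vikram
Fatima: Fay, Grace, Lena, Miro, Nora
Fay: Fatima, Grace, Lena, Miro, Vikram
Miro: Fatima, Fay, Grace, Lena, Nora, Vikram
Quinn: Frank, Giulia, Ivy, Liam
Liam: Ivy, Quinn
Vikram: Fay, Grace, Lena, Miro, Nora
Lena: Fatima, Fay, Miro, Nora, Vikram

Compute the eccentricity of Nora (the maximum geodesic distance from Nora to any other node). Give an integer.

3

Distances from Nora: Fatima:1, Fay:2, Frank:1, Giulia:3, Grace:1, Ivy:3, Lena:1, Liam:3, Miro:1, Quinn:2, Vikram:1.
The largest is 3 (to Liam, Giulia, and Ivy), so the eccentricity of Nora is 3.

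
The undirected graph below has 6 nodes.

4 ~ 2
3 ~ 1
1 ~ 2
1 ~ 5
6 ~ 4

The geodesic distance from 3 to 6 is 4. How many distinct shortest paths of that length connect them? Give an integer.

1

The shortest distance is 4, and the only length-4 path is 3–1–2–4–6. So there is exactly 1 shortest path.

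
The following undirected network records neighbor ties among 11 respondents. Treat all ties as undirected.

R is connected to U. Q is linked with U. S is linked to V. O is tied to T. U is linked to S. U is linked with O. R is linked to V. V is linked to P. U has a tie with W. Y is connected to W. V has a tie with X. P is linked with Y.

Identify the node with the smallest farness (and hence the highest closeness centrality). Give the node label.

U

Farness (sum of distances to all others) for each node — O:24, P:26, Q:26, R:20, S:20, T:33, U:17, V:21, W:22, X:30, Y:25.
The smallest farness is 17, for U, so U has the highest closeness.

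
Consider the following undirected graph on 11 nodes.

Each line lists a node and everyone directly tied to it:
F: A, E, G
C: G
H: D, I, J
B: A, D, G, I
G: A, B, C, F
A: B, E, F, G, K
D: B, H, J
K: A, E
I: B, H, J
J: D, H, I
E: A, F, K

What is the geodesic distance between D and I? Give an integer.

One shortest route is D – B – I, which uses 2 edges, and D and I are not directly tied, so nothing shorter exists. So d(D,I) = 2.

2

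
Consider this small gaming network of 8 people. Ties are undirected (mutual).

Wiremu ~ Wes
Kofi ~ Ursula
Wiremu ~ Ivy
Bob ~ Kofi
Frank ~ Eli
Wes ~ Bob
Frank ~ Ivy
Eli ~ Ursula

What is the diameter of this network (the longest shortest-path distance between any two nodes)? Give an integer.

4

Eccentricity of each node (its greatest distance to any other): Bob:4, Eli:4, Frank:4, Ivy:4, Kofi:4, Ursula:4, Wes:4, Wiremu:4.
The maximum eccentricity is 4, realized for instance by the pair Frank–Bob via Frank – Ivy – Wiremu – Wes – Bob. So the diameter is 4.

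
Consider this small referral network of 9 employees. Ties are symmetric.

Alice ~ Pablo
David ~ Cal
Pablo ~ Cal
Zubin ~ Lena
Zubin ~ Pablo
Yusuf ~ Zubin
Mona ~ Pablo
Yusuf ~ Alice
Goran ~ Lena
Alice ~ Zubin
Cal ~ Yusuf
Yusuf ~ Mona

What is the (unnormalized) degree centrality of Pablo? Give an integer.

Pablo is directly tied to Alice, Cal, Mona, and Zubin. That is 4 neighbors, so the degree of Pablo is 4.

4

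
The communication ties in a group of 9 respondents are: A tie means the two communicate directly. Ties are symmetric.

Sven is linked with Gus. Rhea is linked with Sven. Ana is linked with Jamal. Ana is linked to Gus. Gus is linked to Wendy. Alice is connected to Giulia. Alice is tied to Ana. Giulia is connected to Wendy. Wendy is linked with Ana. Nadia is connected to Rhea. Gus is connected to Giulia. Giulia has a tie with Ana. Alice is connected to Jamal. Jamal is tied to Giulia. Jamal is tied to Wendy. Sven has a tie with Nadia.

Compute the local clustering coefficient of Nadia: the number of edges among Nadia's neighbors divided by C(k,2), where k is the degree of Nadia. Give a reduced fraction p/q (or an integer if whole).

1

Nadia's neighbors: Rhea and Sven (k = 2).
Possible neighbor pairs: C(2,2) = 1. Edges among them: Rhea–Sven → e = 1.
Clustering(Nadia) = 1/1.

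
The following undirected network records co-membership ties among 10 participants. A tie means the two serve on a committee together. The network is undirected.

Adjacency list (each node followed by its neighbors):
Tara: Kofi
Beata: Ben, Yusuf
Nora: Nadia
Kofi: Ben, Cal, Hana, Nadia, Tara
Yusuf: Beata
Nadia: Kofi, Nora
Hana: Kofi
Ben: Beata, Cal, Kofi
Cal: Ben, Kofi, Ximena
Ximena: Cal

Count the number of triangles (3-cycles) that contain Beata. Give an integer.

Beata's neighbors are Ben and Yusuf, but none of them are tied to each other, so no triangle contains Beata.

0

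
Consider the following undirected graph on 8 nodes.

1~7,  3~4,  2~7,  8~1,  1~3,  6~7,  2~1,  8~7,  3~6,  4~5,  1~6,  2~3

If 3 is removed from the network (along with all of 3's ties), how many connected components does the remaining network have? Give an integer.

Without 3, the remaining ties split the others into: {4, 5}; {1, 2, 6, 7, 8}.
That's 2 separate components.

2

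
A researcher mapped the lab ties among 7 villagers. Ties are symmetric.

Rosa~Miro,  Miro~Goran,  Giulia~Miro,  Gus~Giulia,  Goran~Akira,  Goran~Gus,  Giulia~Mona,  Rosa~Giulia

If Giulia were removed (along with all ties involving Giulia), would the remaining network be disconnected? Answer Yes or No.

Removing Giulia leaves {Akira, Goran, Gus, Miro, and Rosa} with no path to {Mona}, so the network splits into 2 components. Giulia is a cut vertex.

Yes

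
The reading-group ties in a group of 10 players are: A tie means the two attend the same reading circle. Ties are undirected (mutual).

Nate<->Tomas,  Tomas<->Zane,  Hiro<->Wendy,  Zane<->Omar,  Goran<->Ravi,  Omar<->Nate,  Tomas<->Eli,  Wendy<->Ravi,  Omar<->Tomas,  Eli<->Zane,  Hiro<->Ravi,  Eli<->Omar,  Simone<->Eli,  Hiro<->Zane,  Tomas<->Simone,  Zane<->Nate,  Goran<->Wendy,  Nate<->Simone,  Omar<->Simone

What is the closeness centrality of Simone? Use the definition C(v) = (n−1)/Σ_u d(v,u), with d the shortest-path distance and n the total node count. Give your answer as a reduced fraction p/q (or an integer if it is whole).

Distances from Simone: Eli:1, Goran:5, Hiro:3, Nate:1, Omar:1, Ravi:4, Tomas:1, Wendy:4, Zane:2. Sum = 22.
n = 10, so closeness = 9/22.

9/22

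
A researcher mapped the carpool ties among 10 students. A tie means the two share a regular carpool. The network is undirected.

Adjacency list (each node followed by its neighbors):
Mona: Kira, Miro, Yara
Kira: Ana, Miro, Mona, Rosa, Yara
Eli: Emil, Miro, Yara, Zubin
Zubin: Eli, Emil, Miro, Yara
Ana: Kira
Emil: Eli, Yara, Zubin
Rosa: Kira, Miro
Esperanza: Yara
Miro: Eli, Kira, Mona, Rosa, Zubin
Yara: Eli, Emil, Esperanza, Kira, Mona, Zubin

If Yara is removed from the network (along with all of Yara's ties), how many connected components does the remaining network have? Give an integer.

2

Without Yara, the remaining ties split the others into: {Ana, Eli, Emil, Kira, Miro, Mona, Rosa, Zubin}; {Esperanza}.
That's 2 separate components.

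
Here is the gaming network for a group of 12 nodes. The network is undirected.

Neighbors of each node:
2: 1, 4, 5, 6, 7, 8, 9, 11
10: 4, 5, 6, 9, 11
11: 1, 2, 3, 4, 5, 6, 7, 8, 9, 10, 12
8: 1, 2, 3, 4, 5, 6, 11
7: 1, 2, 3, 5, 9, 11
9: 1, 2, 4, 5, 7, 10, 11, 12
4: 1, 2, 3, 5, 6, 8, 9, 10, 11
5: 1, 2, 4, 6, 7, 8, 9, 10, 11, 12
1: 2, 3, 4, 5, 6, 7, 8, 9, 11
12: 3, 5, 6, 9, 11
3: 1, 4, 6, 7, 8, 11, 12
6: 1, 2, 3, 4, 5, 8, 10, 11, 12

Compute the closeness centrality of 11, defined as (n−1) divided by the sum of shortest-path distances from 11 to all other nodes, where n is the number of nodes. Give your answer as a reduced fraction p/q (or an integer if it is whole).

Distances from 11: 1:1, 2:1, 3:1, 4:1, 5:1, 6:1, 7:1, 8:1, 9:1, 10:1, 12:1. Sum = 11.
n = 12, so closeness = 11/11 = 1.

1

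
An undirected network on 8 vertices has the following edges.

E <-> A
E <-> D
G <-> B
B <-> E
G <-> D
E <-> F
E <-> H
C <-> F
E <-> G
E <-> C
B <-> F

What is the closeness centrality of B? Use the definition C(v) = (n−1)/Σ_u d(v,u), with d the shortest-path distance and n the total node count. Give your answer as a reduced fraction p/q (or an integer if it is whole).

7/11

Distances from B: A:2, C:2, D:2, E:1, F:1, G:1, H:2. Sum = 11.
n = 8, so closeness = 7/11.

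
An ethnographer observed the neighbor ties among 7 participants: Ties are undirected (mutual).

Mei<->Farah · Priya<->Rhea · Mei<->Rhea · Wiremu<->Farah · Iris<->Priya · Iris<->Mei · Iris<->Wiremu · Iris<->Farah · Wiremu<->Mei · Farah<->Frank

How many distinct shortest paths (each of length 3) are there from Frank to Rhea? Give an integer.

The shortest distance is 3, and the only length-3 path is Frank–Farah–Mei–Rhea. So there is exactly 1 shortest path.

1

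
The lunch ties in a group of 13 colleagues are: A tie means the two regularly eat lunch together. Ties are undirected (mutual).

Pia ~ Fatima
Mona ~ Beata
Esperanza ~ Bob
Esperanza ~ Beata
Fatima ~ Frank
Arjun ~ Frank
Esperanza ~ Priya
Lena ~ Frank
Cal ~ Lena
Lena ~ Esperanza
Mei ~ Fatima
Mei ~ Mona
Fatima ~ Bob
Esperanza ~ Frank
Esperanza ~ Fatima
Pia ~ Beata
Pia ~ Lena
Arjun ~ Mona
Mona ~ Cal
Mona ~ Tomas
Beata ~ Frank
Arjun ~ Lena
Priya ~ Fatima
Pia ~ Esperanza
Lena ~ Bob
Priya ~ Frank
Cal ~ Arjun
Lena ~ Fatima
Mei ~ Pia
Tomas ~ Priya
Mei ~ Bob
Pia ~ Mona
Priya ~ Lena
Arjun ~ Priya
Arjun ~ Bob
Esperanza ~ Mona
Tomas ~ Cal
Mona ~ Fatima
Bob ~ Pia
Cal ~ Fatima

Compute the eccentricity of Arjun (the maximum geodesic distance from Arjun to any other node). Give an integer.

2

Distances from Arjun: Beata:2, Bob:1, Cal:1, Esperanza:2, Fatima:2, Frank:1, Lena:1, Mei:2, Mona:1, Pia:2, Priya:1, Tomas:2.
The largest is 2 (to Esperanza, Beata, Fatima, Tomas, Pia, and Mei), so the eccentricity of Arjun is 2.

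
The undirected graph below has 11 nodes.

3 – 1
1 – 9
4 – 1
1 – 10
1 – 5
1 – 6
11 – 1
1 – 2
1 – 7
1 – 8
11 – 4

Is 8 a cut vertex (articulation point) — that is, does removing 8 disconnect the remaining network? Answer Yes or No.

Even without 8, every remaining node can still reach every other (the residual graph is connected), so 8 is not a cut vertex.

No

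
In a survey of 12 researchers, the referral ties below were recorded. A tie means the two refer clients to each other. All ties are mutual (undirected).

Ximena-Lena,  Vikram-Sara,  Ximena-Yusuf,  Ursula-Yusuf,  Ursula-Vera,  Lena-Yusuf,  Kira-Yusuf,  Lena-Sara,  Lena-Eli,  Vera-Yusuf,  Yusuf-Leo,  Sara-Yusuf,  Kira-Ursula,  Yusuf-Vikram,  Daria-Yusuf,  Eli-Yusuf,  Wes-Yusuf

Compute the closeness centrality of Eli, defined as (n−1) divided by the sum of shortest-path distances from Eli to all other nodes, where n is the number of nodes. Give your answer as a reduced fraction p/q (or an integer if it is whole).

Distances from Eli: Daria:2, Kira:2, Lena:1, Leo:2, Sara:2, Ursula:2, Vera:2, Vikram:2, Wes:2, Ximena:2, Yusuf:1. Sum = 20.
n = 12, so closeness = 11/20.

11/20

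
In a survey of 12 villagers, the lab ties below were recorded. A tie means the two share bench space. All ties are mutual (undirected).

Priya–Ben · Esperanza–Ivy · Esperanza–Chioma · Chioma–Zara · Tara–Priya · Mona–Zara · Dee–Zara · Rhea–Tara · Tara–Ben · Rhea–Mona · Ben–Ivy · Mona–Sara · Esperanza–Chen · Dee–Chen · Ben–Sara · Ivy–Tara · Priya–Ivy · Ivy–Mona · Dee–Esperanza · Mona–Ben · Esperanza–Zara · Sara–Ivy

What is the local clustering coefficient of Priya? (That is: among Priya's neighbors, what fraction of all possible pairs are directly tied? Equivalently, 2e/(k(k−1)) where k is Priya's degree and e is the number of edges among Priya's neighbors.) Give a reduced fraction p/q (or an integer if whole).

1

Priya's neighbors: Ben, Ivy, and Tara (k = 3).
Possible neighbor pairs: C(3,2) = 3. Edges among them: Ben–Ivy, Ben–Tara, Ivy–Tara → e = 3.
Clustering(Priya) = 3/3 = 1.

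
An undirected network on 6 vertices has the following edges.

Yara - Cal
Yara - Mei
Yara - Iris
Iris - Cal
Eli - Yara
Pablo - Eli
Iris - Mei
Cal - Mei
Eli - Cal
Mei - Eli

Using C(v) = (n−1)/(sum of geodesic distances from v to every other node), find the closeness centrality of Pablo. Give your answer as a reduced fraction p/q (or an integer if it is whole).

Distances from Pablo: Cal:2, Eli:1, Iris:3, Mei:2, Yara:2. Sum = 10.
n = 6, so closeness = 5/10 = 1/2.

1/2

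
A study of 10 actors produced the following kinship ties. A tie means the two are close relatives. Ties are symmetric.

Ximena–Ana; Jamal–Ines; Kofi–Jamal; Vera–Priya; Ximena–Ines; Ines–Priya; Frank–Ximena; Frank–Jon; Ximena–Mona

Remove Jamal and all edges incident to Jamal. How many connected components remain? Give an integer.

Without Jamal, the remaining ties split the others into: {Ana, Frank, Ines, Jon, Mona, Priya, Vera, Ximena}; {Kofi}.
That's 2 separate components.

2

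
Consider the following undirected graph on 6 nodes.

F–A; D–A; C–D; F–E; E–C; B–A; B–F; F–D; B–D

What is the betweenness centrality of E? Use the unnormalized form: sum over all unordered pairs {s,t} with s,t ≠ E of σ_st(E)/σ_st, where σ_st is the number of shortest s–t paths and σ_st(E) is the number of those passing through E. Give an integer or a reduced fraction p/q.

1/2

Pairs whose geodesics pass through E — F–C: 1/2.
All other pairs contribute 0.
Summing the contributions gives betweenness(E) = 1/2.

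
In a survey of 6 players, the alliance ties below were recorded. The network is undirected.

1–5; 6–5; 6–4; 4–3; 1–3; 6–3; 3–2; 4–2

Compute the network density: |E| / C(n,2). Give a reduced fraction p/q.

8/15

There are 8 edges and 6 nodes, so the maximum possible is C(6,2) = 15.
Density = 8/15.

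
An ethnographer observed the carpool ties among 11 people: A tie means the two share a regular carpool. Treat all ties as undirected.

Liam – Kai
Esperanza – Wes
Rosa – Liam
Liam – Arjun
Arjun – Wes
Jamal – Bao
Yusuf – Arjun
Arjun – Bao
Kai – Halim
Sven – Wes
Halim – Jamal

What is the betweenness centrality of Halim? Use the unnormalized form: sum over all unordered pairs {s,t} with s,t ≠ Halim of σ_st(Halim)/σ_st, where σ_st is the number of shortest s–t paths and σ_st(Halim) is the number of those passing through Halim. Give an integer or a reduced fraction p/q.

Pairs whose geodesics pass through Halim — Rosa–Jamal: 1/2; Liam–Jamal: 1/2; Kai–Bao: 1/2; Kai–Jamal: 1.
All other pairs contribute 0.
Summing the contributions gives betweenness(Halim) = 5/2.

5/2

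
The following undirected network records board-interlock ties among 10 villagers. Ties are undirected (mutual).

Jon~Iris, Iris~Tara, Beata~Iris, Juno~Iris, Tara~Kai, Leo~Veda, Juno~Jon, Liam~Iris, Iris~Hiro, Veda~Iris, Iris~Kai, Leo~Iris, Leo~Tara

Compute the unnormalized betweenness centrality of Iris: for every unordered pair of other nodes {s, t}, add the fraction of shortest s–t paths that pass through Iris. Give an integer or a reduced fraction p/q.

Pairs whose geodesics pass through Iris — Juno–Tara: 1; Juno–Kai: 1; Juno–Veda: 1; Juno–Liam: 1; Juno–Hiro: 1; Juno–Leo: 1; Juno–Beata: 1; Jon–Tara: 1; Jon–Kai: 1; Jon–Veda: 1; Jon–Liam: 1; Jon–Hiro: 1; Jon–Leo: 1; Jon–Beata: 1 … (+18 more pairs).
All other pairs contribute 0.
Summing the contributions gives betweenness(Iris) = 31.

31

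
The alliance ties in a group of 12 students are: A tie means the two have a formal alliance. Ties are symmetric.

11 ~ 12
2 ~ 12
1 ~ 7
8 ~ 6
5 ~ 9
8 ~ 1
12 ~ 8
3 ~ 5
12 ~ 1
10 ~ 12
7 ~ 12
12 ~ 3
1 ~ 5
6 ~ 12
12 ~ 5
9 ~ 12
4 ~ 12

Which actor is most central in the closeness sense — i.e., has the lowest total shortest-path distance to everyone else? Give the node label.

Farness (sum of distances to all others) for each node — 1:18, 2:21, 3:20, 4:21, 5:18, 6:20, 7:20, 8:19, 9:20, 10:21, 11:21, 12:11.
The smallest farness is 11, for 12, so 12 has the highest closeness.

12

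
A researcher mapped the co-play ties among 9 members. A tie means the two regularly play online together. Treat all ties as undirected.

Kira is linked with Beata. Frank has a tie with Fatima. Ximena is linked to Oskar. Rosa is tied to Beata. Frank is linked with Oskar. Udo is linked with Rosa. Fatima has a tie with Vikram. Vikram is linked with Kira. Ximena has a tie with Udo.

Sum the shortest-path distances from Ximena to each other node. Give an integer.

Distances from Ximena: Beata:3, Fatima:3, Frank:2, Kira:4, Oskar:1, Rosa:2, Udo:1, Vikram:4.
Sum = 3 + 3 + 2 + 4 + 1 + 2 + 1 + 4 = 20.

20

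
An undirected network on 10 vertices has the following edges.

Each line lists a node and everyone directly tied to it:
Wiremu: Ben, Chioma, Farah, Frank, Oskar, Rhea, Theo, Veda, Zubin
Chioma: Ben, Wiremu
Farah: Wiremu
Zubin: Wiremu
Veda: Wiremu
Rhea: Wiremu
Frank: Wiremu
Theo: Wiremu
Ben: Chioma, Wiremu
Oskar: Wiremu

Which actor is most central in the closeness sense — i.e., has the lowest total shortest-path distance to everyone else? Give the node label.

Wiremu

Farness (sum of distances to all others) for each node — Ben:16, Chioma:16, Farah:17, Frank:17, Oskar:17, Rhea:17, Theo:17, Veda:17, Wiremu:9, Zubin:17.
The smallest farness is 9, for Wiremu, so Wiremu has the highest closeness.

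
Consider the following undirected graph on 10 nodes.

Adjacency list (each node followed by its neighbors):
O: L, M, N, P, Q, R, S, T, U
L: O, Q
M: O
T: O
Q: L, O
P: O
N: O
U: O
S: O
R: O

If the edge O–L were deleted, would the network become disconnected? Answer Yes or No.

Even without that edge, O still reaches L via O – Q – L, so the network stays connected. Not a bridge.

No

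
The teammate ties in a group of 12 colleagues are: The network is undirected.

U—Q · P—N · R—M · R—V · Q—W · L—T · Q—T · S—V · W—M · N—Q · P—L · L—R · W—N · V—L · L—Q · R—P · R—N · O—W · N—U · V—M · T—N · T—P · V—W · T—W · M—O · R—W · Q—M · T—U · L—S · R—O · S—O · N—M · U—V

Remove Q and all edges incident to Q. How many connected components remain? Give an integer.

Q's neighbors (L, M, N, T, U, and W) remain reachable from one another through other ties, so the rest of the network stays in one piece.

1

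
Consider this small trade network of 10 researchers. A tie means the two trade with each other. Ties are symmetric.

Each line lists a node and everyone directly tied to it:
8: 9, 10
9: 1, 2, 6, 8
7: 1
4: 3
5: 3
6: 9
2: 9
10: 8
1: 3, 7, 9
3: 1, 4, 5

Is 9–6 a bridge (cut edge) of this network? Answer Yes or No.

Yes

Without the 9–6 edge there is no alternate route between 9 and 6, so the network disconnects. It is a bridge.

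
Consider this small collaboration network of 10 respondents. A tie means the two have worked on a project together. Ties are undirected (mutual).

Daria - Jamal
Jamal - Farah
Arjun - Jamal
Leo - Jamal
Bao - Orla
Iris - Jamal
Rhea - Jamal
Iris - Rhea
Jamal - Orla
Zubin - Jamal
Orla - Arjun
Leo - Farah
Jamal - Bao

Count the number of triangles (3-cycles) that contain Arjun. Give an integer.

Arjun's neighbors: Jamal and Orla.
Neighbor pairs that are themselves tied: Arjun–Jamal–Orla. Each forms one triangle with Arjun, for 1 in total.

1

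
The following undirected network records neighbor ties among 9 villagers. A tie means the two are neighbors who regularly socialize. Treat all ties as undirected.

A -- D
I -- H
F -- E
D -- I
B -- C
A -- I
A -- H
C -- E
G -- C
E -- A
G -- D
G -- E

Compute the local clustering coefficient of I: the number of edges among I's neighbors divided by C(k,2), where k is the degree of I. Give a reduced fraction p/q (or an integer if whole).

2/3

I's neighbors: A, D, and H (k = 3).
Possible neighbor pairs: C(3,2) = 3. Edges among them: A–D, A–H → e = 2.
Clustering(I) = 2/3.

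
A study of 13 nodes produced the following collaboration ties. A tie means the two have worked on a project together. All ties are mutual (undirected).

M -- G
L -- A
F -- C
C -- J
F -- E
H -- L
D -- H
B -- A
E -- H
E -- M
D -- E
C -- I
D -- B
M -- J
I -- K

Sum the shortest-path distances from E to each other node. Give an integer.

Distances from E: A:3, B:2, C:2, D:1, F:1, G:2, H:1, I:3, J:2, K:4, L:2, M:1.
Sum = 3 + 2 + 2 + 1 + 1 + 2 + 1 + 3 + 2 + 4 + 2 + 1 = 24.

24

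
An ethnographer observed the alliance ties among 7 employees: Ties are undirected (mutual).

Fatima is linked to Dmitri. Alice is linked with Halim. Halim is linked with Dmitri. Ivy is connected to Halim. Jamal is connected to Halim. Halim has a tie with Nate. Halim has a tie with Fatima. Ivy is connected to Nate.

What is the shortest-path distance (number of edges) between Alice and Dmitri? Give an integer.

One shortest route is Alice – Halim – Dmitri, which uses 2 edges, and Alice and Dmitri are not directly tied, so nothing shorter exists. So d(Alice,Dmitri) = 2.

2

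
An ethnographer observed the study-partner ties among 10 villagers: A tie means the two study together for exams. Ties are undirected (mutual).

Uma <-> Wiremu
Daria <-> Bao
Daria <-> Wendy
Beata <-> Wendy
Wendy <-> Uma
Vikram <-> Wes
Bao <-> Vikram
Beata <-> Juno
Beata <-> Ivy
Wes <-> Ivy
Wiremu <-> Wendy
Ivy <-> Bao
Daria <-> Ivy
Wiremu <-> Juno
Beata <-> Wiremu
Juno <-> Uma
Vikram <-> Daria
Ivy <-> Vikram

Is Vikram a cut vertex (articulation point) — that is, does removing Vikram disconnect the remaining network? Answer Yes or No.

No

Even without Vikram, every remaining node can still reach every other (the residual graph is connected), so Vikram is not a cut vertex.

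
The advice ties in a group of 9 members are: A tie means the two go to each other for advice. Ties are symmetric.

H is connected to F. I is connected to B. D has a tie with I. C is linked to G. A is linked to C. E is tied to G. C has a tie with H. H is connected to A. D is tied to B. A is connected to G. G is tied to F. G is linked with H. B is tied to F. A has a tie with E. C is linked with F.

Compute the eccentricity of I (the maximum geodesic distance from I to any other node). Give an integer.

4

Distances from I: A:4, B:1, C:3, D:1, E:4, F:2, G:3, H:3.
The largest is 4 (to A and E), so the eccentricity of I is 4.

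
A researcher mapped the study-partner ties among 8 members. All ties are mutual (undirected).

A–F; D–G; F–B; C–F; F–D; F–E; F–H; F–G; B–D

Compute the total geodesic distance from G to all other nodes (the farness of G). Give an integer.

12

Distances from G: A:2, B:2, C:2, D:1, E:2, F:1, H:2.
Sum = 2 + 2 + 2 + 1 + 2 + 1 + 2 = 12.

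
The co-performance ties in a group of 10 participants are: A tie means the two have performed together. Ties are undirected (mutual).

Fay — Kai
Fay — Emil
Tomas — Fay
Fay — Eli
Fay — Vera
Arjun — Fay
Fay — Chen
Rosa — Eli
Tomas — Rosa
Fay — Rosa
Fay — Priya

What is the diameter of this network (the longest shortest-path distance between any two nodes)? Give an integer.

2

Eccentricity of each node (its greatest distance to any other): Arjun:2, Chen:2, Eli:2, Emil:2, Fay:1, Kai:2, Priya:2, Rosa:2, Tomas:2, Vera:2.
The maximum eccentricity is 2, realized for instance by the pair Kai–Emil via Kai – Fay – Emil. So the diameter is 2.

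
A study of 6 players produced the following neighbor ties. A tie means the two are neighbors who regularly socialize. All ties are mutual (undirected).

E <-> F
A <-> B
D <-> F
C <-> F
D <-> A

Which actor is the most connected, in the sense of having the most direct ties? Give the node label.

Degrees — A:2, B:1, C:1, D:2, E:1, F:3.
The maximum is 3, attained only by F.

F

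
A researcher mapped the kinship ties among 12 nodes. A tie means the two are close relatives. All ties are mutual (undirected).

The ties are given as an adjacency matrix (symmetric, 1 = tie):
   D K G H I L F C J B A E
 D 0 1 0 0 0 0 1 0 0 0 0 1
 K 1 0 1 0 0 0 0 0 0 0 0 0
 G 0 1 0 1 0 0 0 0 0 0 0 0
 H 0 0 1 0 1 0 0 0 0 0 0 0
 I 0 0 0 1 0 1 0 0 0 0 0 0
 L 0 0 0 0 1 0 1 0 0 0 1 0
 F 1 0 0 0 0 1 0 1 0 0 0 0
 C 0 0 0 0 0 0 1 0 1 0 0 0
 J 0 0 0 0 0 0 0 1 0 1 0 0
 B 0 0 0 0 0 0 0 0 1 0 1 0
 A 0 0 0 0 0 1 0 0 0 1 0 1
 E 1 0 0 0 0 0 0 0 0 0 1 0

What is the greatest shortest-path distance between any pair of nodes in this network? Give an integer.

Eccentricity of each node (its greatest distance to any other): A:4, B:5, C:4, D:3, E:4, F:3, G:5, H:5, I:4, J:5, K:4, L:3.
The maximum eccentricity is 5, realized for instance by the pair G–J via G – K – D – F – C – J. So the diameter is 5.

5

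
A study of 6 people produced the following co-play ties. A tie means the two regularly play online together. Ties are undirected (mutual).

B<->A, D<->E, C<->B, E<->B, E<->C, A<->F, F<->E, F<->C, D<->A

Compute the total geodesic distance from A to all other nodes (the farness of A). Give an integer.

Distances from A: B:1, C:2, D:1, E:2, F:1.
Sum = 1 + 2 + 1 + 2 + 1 = 7.

7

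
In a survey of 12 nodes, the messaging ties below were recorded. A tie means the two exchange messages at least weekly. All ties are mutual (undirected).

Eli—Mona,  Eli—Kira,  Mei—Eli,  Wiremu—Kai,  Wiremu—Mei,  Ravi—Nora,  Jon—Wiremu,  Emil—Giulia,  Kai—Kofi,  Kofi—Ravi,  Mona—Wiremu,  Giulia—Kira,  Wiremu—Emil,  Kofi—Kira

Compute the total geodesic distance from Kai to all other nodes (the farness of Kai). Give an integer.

23

Distances from Kai: Eli:3, Emil:2, Giulia:3, Jon:2, Kira:2, Kofi:1, Mei:2, Mona:2, Nora:3, Ravi:2, Wiremu:1.
Sum = 3 + 2 + 3 + 2 + 2 + 1 + 2 + 2 + 3 + 2 + 1 = 23.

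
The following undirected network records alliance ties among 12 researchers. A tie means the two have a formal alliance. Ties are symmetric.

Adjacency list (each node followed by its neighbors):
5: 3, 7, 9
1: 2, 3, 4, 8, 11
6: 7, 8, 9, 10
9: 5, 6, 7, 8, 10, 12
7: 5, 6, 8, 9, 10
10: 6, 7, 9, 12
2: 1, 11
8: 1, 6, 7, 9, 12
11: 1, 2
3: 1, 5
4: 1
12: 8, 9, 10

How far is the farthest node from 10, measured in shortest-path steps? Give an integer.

4

Distances from 10: 1:3, 2:4, 3:3, 4:4, 5:2, 6:1, 7:1, 8:2, 9:1, 11:4, 12:1.
The largest is 4 (to 2, 11, and 4), so the eccentricity of 10 is 4.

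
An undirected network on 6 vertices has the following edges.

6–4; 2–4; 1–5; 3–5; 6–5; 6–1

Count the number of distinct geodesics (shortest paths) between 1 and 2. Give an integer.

1

The shortest distance is 3, and the only length-3 path is 1–6–4–2. So there is exactly 1 shortest path.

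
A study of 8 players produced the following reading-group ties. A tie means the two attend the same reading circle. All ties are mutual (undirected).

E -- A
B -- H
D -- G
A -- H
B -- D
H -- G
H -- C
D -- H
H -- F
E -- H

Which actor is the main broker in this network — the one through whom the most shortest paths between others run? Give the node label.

Unnormalized betweenness of each node: A:0, B:0, C:0, D:1/2, E:0, F:0, G:0, H:35/2.
H has the largest value, 35/2, making it the main broker — the node through which the most shortest paths run.

H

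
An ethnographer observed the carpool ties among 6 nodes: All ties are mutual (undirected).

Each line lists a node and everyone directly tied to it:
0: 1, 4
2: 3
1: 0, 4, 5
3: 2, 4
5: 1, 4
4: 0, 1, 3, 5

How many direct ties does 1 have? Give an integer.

3

1 is directly tied to 0, 4, and 5. That is 3 neighbors, so the degree of 1 is 3.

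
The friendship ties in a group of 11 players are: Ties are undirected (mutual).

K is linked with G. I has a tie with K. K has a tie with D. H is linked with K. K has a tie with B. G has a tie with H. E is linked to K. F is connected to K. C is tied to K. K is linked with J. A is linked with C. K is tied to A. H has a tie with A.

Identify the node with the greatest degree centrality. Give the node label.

K

Degrees — A:3, B:1, C:2, D:1, E:1, F:1, G:2, H:3, I:1, J:1, K:10.
The maximum is 10, attained only by K.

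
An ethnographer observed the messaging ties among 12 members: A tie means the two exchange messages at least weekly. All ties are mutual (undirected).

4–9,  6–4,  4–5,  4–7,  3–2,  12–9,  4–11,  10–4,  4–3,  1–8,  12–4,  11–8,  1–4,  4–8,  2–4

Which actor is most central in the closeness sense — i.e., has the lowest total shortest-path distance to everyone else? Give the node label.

Farness (sum of distances to all others) for each node — 1:20, 2:20, 3:20, 4:11, 5:21, 6:21, 7:21, 8:19, 9:20, 10:21, 11:20, 12:20.
The smallest farness is 11, for 4, so 4 has the highest closeness.

4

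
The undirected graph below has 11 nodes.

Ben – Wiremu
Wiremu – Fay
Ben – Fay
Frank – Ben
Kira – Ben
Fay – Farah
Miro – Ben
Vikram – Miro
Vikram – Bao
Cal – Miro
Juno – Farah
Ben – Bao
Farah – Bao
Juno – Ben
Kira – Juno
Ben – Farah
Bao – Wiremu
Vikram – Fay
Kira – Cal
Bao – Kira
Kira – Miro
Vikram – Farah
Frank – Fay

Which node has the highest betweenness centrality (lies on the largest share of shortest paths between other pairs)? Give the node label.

Unnormalized betweenness of each node: Bao:59/20, Ben:889/60, Cal:0, Farah:7/3, Fay:37/12, Frank:0, Juno:8/15, Kira:173/30, Miro:83/20, Vikram:127/60, Wiremu:1/4.
Ben has the largest value, 889/60, making it the main broker — the node through which the most shortest paths run.

Ben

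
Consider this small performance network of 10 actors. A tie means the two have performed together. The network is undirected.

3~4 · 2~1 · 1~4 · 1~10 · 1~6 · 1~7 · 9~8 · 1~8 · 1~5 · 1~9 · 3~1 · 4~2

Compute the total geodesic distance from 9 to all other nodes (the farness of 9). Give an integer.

16

Distances from 9: 1:1, 2:2, 3:2, 4:2, 5:2, 6:2, 7:2, 8:1, 10:2.
Sum = 1 + 2 + 2 + 2 + 2 + 2 + 2 + 1 + 2 = 16.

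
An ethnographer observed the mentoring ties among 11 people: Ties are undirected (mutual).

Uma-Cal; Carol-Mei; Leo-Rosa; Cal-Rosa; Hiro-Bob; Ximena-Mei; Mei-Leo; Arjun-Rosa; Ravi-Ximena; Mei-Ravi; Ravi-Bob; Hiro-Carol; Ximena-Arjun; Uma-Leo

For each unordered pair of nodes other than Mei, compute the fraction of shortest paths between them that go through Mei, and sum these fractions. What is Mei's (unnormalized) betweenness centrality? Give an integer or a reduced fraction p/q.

Pairs whose geodesics pass through Mei — Ravi–Carol: 1; Ravi–Leo: 1; Ravi–Uma: 1; Ravi–Cal: 2/3; Ravi–Rosa: 1/2; Bob–Leo: 1; Bob–Uma: 1; Bob–Cal: 2/3; Bob–Rosa: 1/2; Hiro–Leo: 1; Hiro–Uma: 1; Hiro–Cal: 2/2; Hiro–Rosa: 1; Hiro–Arjun: 1/2 … (+9 more pairs).
All other pairs contribute 0.
Summing the contributions gives betweenness(Mei) = 61/3.

61/3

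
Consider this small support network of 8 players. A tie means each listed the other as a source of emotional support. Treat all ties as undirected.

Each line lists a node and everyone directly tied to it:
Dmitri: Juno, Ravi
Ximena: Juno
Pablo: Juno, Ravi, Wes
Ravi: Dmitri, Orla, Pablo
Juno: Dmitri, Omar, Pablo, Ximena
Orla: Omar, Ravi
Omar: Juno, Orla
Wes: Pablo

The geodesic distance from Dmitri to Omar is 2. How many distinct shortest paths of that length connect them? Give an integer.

1

The shortest distance is 2, and the only length-2 path is Dmitri–Juno–Omar. So there is exactly 1 shortest path.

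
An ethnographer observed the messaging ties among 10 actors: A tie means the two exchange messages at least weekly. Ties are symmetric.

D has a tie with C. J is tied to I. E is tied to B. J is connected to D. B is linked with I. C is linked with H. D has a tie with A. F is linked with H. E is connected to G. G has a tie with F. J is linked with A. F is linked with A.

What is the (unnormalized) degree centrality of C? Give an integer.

2

C is directly tied to D and H. That is 2 neighbors, so the degree of C is 2.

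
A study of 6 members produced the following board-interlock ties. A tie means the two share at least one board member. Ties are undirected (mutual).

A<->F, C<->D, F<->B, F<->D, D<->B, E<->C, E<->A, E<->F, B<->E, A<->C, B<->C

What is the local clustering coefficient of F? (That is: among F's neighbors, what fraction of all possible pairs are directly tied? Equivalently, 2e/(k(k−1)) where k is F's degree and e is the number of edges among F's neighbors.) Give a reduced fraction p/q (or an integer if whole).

F's neighbors: A, B, D, and E (k = 4).
Possible neighbor pairs: C(4,2) = 6. Edges among them: A–E, B–D, B–E → e = 3.
Clustering(F) = 3/6 = 1/2.

1/2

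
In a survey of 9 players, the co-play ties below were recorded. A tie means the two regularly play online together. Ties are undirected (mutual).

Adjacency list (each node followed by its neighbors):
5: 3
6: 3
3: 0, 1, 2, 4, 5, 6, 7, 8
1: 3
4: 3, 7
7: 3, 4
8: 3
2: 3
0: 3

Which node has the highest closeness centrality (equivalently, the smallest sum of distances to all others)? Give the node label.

Farness (sum of distances to all others) for each node — 0:15, 1:15, 2:15, 3:8, 4:14, 5:15, 6:15, 7:14, 8:15.
The smallest farness is 8, for 3, so 3 has the highest closeness.

3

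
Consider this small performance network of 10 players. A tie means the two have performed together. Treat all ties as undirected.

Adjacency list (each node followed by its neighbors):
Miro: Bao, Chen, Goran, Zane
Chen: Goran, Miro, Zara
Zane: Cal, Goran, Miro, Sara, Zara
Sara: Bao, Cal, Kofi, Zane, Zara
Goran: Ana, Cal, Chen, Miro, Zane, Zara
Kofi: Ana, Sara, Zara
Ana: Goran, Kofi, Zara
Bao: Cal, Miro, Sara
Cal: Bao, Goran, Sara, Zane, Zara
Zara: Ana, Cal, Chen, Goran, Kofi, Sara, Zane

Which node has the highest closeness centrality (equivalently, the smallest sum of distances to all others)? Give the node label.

Zara

Farness (sum of distances to all others) for each node — Ana:16, Bao:16, Cal:13, Chen:15, Goran:12, Kofi:16, Miro:15, Sara:13, Zane:13, Zara:11.
The smallest farness is 11, for Zara, so Zara has the highest closeness.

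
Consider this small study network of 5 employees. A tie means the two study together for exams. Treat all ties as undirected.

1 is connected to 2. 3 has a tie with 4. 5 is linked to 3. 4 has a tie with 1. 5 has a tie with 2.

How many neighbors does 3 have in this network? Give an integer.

2

3 is directly tied to 4 and 5. That is 2 neighbors, so the degree of 3 is 2.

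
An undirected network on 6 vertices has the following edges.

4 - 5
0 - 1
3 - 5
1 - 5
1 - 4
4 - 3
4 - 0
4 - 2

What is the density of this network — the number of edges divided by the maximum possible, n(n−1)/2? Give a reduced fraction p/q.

8/15

There are 8 edges and 6 nodes, so the maximum possible is C(6,2) = 15.
Density = 8/15.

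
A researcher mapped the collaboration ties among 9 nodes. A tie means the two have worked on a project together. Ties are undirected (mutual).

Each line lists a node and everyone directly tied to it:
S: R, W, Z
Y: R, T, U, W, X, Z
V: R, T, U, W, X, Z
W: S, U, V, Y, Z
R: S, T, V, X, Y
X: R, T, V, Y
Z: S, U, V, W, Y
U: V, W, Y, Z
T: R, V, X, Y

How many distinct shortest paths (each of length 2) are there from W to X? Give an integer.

2

The shortest distance is 2. The length-2 paths are: W–V–X; W–Y–X.
That gives 2 distinct shortest paths.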